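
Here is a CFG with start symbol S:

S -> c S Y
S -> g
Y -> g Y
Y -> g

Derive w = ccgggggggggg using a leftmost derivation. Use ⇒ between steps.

S⇒cSY⇒ccSYY⇒ccgYY⇒ccggYY⇒ccgggYY⇒ccggggYY⇒ccgggggYY⇒ccggggggY⇒ccgggggggY⇒ccggggggggY⇒ccgggggggggY⇒ccgggggggggg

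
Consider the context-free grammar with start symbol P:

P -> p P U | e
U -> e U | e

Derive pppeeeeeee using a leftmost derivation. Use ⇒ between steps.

P ⇒ pPU ⇒ ppPUU ⇒ pppPUUU ⇒ pppeUUU ⇒ pppeeUUU ⇒ pppeeeUUU ⇒ pppeeeeUUU ⇒ pppeeeeeUU ⇒ pppeeeeeeU ⇒ pppeeeeeee

P ⇒ pPU   [P -> p P U]
pPU ⇒ ppPUU   [P -> p P U]
ppPUU ⇒ pppPUUU   [P -> p P U]
pppPUUU ⇒ pppeUUU   [P -> e]
pppeUUU ⇒ pppeeUUU   [U -> e U]
pppeeUUU ⇒ pppeeeUUU   [U -> e U]
pppeeeUUU ⇒ pppeeeeUUU   [U -> e U]
pppeeeeUUU ⇒ pppeeeeeUU   [U -> e]
pppeeeeeUU ⇒ pppeeeeeeU   [U -> e]
pppeeeeeeU ⇒ pppeeeeeee   [U -> e]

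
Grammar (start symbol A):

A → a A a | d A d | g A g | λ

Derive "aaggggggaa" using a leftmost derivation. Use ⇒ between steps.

A ⇒ aAa ⇒ aaAaa ⇒ aagAgaa ⇒ aaggAggaa ⇒ aagggAgggaa ⇒ aaggggggaa

A ⇒ aAa   [A → a A a]
aAa ⇒ aaAaa   [A → a A a]
aaAaa ⇒ aagAgaa   [A → g A g]
aagAgaa ⇒ aaggAggaa   [A → g A g]
aaggAggaa ⇒ aagggAgggaa   [A → g A g]
aagggAgggaa ⇒ aaggggggaa   [A → λ]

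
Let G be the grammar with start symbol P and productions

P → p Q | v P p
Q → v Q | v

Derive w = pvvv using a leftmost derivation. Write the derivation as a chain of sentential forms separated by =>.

P => pQ => pvQ => pvvQ => pvvv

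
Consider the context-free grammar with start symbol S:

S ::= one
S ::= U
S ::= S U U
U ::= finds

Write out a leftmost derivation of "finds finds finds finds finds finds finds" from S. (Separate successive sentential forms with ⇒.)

S ⇒ S U U   [S ::= S U U]
S U U ⇒ S U U U U   [S ::= S U U]
S U U U U ⇒ S U U U U U U   [S ::= S U U]
S U U U U U U ⇒ U U U U U U U   [S ::= U]
U U U U U U U ⇒ finds U U U U U U   [U ::= finds]
finds U U U U U U ⇒ finds finds U U U U U   [U ::= finds]
finds finds U U U U U ⇒ finds finds finds U U U U   [U ::= finds]
finds finds finds U U U U ⇒ finds finds finds finds U U U   [U ::= finds]
finds finds finds finds U U U ⇒ finds finds finds finds finds U U   [U ::= finds]
finds finds finds finds finds U U ⇒ finds finds finds finds finds finds U   [U ::= finds]
finds finds finds finds finds finds U ⇒ finds finds finds finds finds finds finds   [U ::= finds]

S ⇒ S U U ⇒ S U U U U ⇒ S U U U U U U ⇒ U U U U U U U ⇒ finds U U U U U U ⇒ finds finds U U U U U ⇒ finds finds finds U U U U ⇒ finds finds finds finds U U U ⇒ finds finds finds finds finds U U ⇒ finds finds finds finds finds finds U ⇒ finds finds finds finds finds finds finds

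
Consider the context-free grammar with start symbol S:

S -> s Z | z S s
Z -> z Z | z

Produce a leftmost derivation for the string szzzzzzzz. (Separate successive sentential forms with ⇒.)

S ⇒ sZ   [S -> s Z]
sZ ⇒ szZ   [Z -> z Z]
szZ ⇒ szzZ   [Z -> z Z]
szzZ ⇒ szzzZ   [Z -> z Z]
szzzZ ⇒ szzzzZ   [Z -> z Z]
szzzzZ ⇒ szzzzzZ   [Z -> z Z]
szzzzzZ ⇒ szzzzzzZ   [Z -> z Z]
szzzzzzZ ⇒ szzzzzzzZ   [Z -> z Z]
szzzzzzzZ ⇒ szzzzzzzz   [Z -> z]

S⇒sZ⇒szZ⇒szzZ⇒szzzZ⇒szzzzZ⇒szzzzzZ⇒szzzzzzZ⇒szzzzzzzZ⇒szzzzzzzz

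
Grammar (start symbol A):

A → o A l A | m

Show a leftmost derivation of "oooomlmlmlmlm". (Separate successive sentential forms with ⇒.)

A⇒oAlA⇒ooAlAlA⇒oooAlAlAlA⇒ooooAlAlAlAlA⇒oooomlAlAlAlA⇒oooomlmlAlAlA⇒oooomlmlmlAlA⇒oooomlmlmlmlA⇒oooomlmlmlmlm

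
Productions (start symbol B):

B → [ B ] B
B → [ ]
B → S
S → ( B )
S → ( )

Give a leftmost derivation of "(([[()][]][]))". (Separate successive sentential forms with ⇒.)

B ⇒ S   [B → S]
S ⇒ (B)   [S → ( B )]
(B) ⇒ (S)   [B → S]
(S) ⇒ ((B))   [S → ( B )]
((B)) ⇒ (([B]B))   [B → [ B ] B]
(([B]B)) ⇒ (([[B]B]B))   [B → [ B ] B]
(([[B]B]B)) ⇒ (([[S]B]B))   [B → S]
(([[S]B]B)) ⇒ (([[()]B]B))   [S → ( )]
(([[()]B]B)) ⇒ (([[()][]]B))   [B → [ ]]
(([[()][]]B)) ⇒ (([[()][]][]))   [B → [ ]]

B ⇒ S ⇒ (B) ⇒ (S) ⇒ ((B)) ⇒ (([B]B)) ⇒ (([[B]B]B)) ⇒ (([[S]B]B)) ⇒ (([[()]B]B)) ⇒ (([[()][]]B)) ⇒ (([[()][]][]))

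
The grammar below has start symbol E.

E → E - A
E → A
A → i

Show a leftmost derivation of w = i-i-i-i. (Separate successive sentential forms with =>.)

E => E-A   [E → E - A]
E-A => E-A-A   [E → E - A]
E-A-A => E-A-A-A   [E → E - A]
E-A-A-A => A-A-A-A   [E → A]
A-A-A-A => i-A-A-A   [A → i]
i-A-A-A => i-i-A-A   [A → i]
i-i-A-A => i-i-i-A   [A → i]
i-i-i-A => i-i-i-i   [A → i]

E => E-A => E-A-A => E-A-A-A => A-A-A-A => i-A-A-A => i-i-A-A => i-i-i-A => i-i-i-i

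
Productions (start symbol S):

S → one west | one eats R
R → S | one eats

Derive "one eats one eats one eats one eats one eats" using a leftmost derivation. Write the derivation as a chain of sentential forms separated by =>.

S => one eats R => one eats S => one eats one eats R => one eats one eats S => one eats one eats one eats R => one eats one eats one eats S => one eats one eats one eats one eats R => one eats one eats one eats one eats one eats

S => one eats R   [S → one eats R]
one eats R => one eats S   [R → S]
one eats S => one eats one eats R   [S → one eats R]
one eats one eats R => one eats one eats S   [R → S]
one eats one eats S => one eats one eats one eats R   [S → one eats R]
one eats one eats one eats R => one eats one eats one eats S   [R → S]
one eats one eats one eats S => one eats one eats one eats one eats R   [S → one eats R]
one eats one eats one eats one eats R => one eats one eats one eats one eats one eats   [R → one eats]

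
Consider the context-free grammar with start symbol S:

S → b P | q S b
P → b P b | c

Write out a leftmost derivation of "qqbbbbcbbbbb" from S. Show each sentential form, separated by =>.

S=>qSb=>qqSbb=>qqbPbb=>qqbbPbbb=>qqbbbPbbbb=>qqbbbbPbbbbb=>qqbbbbcbbbbb

S => qSb   [S → q S b]
qSb => qqSbb   [S → q S b]
qqSbb => qqbPbb   [S → b P]
qqbPbb => qqbbPbbb   [P → b P b]
qqbbPbbb => qqbbbPbbbb   [P → b P b]
qqbbbPbbbb => qqbbbbPbbbbb   [P → b P b]
qqbbbbPbbbbb => qqbbbbcbbbbb   [P → c]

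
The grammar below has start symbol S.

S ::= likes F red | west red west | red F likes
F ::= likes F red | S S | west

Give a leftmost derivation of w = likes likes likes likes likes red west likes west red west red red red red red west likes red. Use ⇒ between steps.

S ⇒ likes F red   [S ::= likes F red]
likes F red ⇒ likes S S red   [F ::= S S]
likes S S red ⇒ likes likes F red S red   [S ::= likes F red]
likes likes F red S red ⇒ likes likes likes F red red S red   [F ::= likes F red]
likes likes likes F red red S red ⇒ likes likes likes likes F red red red S red   [F ::= likes F red]
likes likes likes likes F red red red S red ⇒ likes likes likes likes likes F red red red red S red   [F ::= likes F red]
likes likes likes likes likes F red red red red S red ⇒ likes likes likes likes likes S S red red red red S red   [F ::= S S]
likes likes likes likes likes S S red red red red S red ⇒ likes likes likes likes likes red F likes S red red red red S red   [S ::= red F likes]
likes likes likes likes likes red F likes S red red red red S red ⇒ likes likes likes likes likes red west likes S red red red red S red   [F ::= west]
likes likes likes likes likes red west likes S red red red red S red ⇒ likes likes likes likes likes red west likes west red west red red red red S red   [S ::= west red west]
likes likes likes likes likes red west likes west red west red red red red S red ⇒ likes likes likes likes likes red west likes west red west red red red red red F likes red   [S ::= red F likes]
likes likes likes likes likes red west likes west red west red red red red red F likes red ⇒ likes likes likes likes likes red west likes west red west red red red red red west likes red   [F ::= west]

S ⇒ likes F red ⇒ likes S S red ⇒ likes likes F red S red ⇒ likes likes likes F red red S red ⇒ likes likes likes likes F red red red S red ⇒ likes likes likes likes likes F red red red red S red ⇒ likes likes likes likes likes S S red red red red S red ⇒ likes likes likes likes likes red F likes S red red red red S red ⇒ likes likes likes likes likes red west likes S red red red red S red ⇒ likes likes likes likes likes red west likes west red west red red red red S red ⇒ likes likes likes likes likes red west likes west red west red red red red red F likes red ⇒ likes likes likes likes likes red west likes west red west red red red red red west likes red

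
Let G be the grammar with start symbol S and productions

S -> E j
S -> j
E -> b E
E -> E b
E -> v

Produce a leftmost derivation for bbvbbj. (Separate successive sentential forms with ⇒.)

S ⇒ Ej ⇒ bEj ⇒ bEbj ⇒ bbEbj ⇒ bbEbbj ⇒ bbvbbj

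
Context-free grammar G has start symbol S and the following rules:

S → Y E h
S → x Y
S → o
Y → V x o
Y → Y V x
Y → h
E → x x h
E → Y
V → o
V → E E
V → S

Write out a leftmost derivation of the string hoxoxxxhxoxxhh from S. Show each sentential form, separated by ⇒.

S ⇒ YEh   [S → Y E h]
YEh ⇒ VxoEh   [Y → V x o]
VxoEh ⇒ EExoEh   [V → E E]
EExoEh ⇒ YExoEh   [E → Y]
YExoEh ⇒ YVxExoEh   [Y → Y V x]
YVxExoEh ⇒ YVxVxExoEh   [Y → Y V x]
YVxVxExoEh ⇒ hVxVxExoEh   [Y → h]
hVxVxExoEh ⇒ hoxVxExoEh   [V → o]
hoxVxExoEh ⇒ hoxoxExoEh   [V → o]
hoxoxExoEh ⇒ hoxoxxxhxoEh   [E → x x h]
hoxoxxxhxoEh ⇒ hoxoxxxhxoxxhh   [E → x x h]

S ⇒ YEh ⇒ VxoEh ⇒ EExoEh ⇒ YExoEh ⇒ YVxExoEh ⇒ YVxVxExoEh ⇒ hVxVxExoEh ⇒ hoxVxExoEh ⇒ hoxoxExoEh ⇒ hoxoxxxhxoEh ⇒ hoxoxxxhxoxxhh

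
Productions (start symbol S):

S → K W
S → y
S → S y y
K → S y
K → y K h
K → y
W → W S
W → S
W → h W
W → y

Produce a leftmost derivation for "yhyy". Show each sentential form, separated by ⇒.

S ⇒ KW ⇒ yW ⇒ yhW ⇒ yhWS ⇒ yhyS ⇒ yhyy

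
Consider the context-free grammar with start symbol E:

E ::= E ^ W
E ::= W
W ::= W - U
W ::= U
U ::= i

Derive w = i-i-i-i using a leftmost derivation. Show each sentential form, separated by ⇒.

E ⇒ W ⇒ W-U ⇒ W-U-U ⇒ W-U-U-U ⇒ U-U-U-U ⇒ i-U-U-U ⇒ i-i-U-U ⇒ i-i-i-U ⇒ i-i-i-i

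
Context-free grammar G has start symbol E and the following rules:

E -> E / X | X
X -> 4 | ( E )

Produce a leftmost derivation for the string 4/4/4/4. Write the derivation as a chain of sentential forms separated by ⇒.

E ⇒ E/X   [E -> E / X]
E/X ⇒ E/X/X   [E -> E / X]
E/X/X ⇒ E/X/X/X   [E -> E / X]
E/X/X/X ⇒ X/X/X/X   [E -> X]
X/X/X/X ⇒ 4/X/X/X   [X -> 4]
4/X/X/X ⇒ 4/4/X/X   [X -> 4]
4/4/X/X ⇒ 4/4/4/X   [X -> 4]
4/4/4/X ⇒ 4/4/4/4   [X -> 4]

E ⇒ E/X ⇒ E/X/X ⇒ E/X/X/X ⇒ X/X/X/X ⇒ 4/X/X/X ⇒ 4/4/X/X ⇒ 4/4/4/X ⇒ 4/4/4/4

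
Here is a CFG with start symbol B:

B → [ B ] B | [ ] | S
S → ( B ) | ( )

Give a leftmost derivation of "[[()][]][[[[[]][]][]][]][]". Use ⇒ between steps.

B ⇒ [B]B   [B → [ B ] B]
[B]B ⇒ [[B]B]B   [B → [ B ] B]
[[B]B]B ⇒ [[S]B]B   [B → S]
[[S]B]B ⇒ [[()]B]B   [S → ( )]
[[()]B]B ⇒ [[()][]]B   [B → [ ]]
[[()][]]B ⇒ [[()][]][B]B   [B → [ B ] B]
[[()][]][B]B ⇒ [[()][]][[B]B]B   [B → [ B ] B]
[[()][]][[B]B]B ⇒ [[()][]][[[B]B]B]B   [B → [ B ] B]
[[()][]][[[B]B]B]B ⇒ [[()][]][[[[B]B]B]B]B   [B → [ B ] B]
[[()][]][[[[B]B]B]B]B ⇒ [[()][]][[[[[]]B]B]B]B   [B → [ ]]
[[()][]][[[[[]]B]B]B]B ⇒ [[()][]][[[[[]][]]B]B]B   [B → [ ]]
[[()][]][[[[[]][]]B]B]B ⇒ [[()][]][[[[[]][]][]]B]B   [B → [ ]]
[[()][]][[[[[]][]][]]B]B ⇒ [[()][]][[[[[]][]][]][]]B   [B → [ ]]
[[()][]][[[[[]][]][]][]]B ⇒ [[()][]][[[[[]][]][]][]][]   [B → [ ]]

B ⇒ [B]B ⇒ [[B]B]B ⇒ [[S]B]B ⇒ [[()]B]B ⇒ [[()][]]B ⇒ [[()][]][B]B ⇒ [[()][]][[B]B]B ⇒ [[()][]][[[B]B]B]B ⇒ [[()][]][[[[B]B]B]B]B ⇒ [[()][]][[[[[]]B]B]B]B ⇒ [[()][]][[[[[]][]]B]B]B ⇒ [[()][]][[[[[]][]][]]B]B ⇒ [[()][]][[[[[]][]][]][]]B ⇒ [[()][]][[[[[]][]][]][]][]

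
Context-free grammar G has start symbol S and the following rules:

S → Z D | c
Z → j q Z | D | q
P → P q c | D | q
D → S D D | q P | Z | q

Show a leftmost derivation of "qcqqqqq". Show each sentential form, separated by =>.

S => ZD => DD => SDDD => ZDDDD => qDDDD => qSDDDDD => qcDDDDD => qcqDDDD => qcqqDDD => qcqqqDD => qcqqqqD => qcqqqqq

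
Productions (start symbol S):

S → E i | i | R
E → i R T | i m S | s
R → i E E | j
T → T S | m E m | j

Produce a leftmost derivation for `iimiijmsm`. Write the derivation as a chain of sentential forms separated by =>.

S => R   [S → R]
R => iEE   [R → i E E]
iEE => iimSE   [E → i m S]
iimSE => iimiE   [S → i]
iimiE => iimiiRT   [E → i R T]
iimiiRT => iimiijT   [R → j]
iimiijT => iimiijmEm   [T → m E m]
iimiijmEm => iimiijmsm   [E → s]

S => R => iEE => iimSE => iimiE => iimiiRT => iimiijT => iimiijmEm => iimiijmsm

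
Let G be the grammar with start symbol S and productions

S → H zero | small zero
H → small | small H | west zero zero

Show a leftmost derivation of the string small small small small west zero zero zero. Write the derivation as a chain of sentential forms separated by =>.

S => H zero   [S → H zero]
H zero => small H zero   [H → small H]
small H zero => small small H zero   [H → small H]
small small H zero => small small small H zero   [H → small H]
small small small H zero => small small small small H zero   [H → small H]
small small small small H zero => small small small small west zero zero zero   [H → west zero zero]

S => H zero => small H zero => small small H zero => small small small H zero => small small small small H zero => small small small small west zero zero zero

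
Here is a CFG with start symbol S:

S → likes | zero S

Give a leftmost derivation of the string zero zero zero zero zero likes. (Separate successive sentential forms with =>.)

S => zero S => zero zero S => zero zero zero S => zero zero zero zero S => zero zero zero zero zero S => zero zero zero zero zero likes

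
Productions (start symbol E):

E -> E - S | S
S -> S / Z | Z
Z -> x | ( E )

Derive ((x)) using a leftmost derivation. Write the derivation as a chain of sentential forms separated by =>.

E => S => Z => (E) => (S) => (Z) => ((E)) => ((S)) => ((Z)) => ((x))

E => S   [E -> S]
S => Z   [S -> Z]
Z => (E)   [Z -> ( E )]
(E) => (S)   [E -> S]
(S) => (Z)   [S -> Z]
(Z) => ((E))   [Z -> ( E )]
((E)) => ((S))   [E -> S]
((S)) => ((Z))   [S -> Z]
((Z)) => ((x))   [Z -> x]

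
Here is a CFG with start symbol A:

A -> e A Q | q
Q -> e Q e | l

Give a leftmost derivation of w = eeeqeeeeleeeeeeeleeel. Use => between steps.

A => eAQ   [A -> e A Q]
eAQ => eeAQQ   [A -> e A Q]
eeAQQ => eeeAQQQ   [A -> e A Q]
eeeAQQQ => eeeqQQQ   [A -> q]
eeeqQQQ => eeeqeQeQQ   [Q -> e Q e]
eeeqeQeQQ => eeeqeeQeeQQ   [Q -> e Q e]
eeeqeeQeeQQ => eeeqeeeQeeeQQ   [Q -> e Q e]
eeeqeeeQeeeQQ => eeeqeeeeQeeeeQQ   [Q -> e Q e]
eeeqeeeeQeeeeQQ => eeeqeeeeleeeeQQ   [Q -> l]
eeeqeeeeleeeeQQ => eeeqeeeeleeeeeQeQ   [Q -> e Q e]
eeeqeeeeleeeeeQeQ => eeeqeeeeleeeeeeQeeQ   [Q -> e Q e]
eeeqeeeeleeeeeeQeeQ => eeeqeeeeleeeeeeeQeeeQ   [Q -> e Q e]
eeeqeeeeleeeeeeeQeeeQ => eeeqeeeeleeeeeeeleeeQ   [Q -> l]
eeeqeeeeleeeeeeeleeeQ => eeeqeeeeleeeeeeeleeel   [Q -> l]

A => eAQ => eeAQQ => eeeAQQQ => eeeqQQQ => eeeqeQeQQ => eeeqeeQeeQQ => eeeqeeeQeeeQQ => eeeqeeeeQeeeeQQ => eeeqeeeeleeeeQQ => eeeqeeeeleeeeeQeQ => eeeqeeeeleeeeeeQeeQ => eeeqeeeeleeeeeeeQeeeQ => eeeqeeeeleeeeeeeleeeQ => eeeqeeeeleeeeeeeleeel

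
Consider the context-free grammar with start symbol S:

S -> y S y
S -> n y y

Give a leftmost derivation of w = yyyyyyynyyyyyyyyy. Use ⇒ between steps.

S ⇒ ySy ⇒ yySyy ⇒ yyySyyy ⇒ yyyySyyyy ⇒ yyyyySyyyyy ⇒ yyyyyySyyyyyy ⇒ yyyyyyySyyyyyyy ⇒ yyyyyyynyyyyyyyyy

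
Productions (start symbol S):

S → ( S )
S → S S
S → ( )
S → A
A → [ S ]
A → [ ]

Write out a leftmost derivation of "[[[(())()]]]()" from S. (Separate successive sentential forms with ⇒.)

S ⇒ SS ⇒ AS ⇒ [S]S ⇒ [A]S ⇒ [[S]]S ⇒ [[A]]S ⇒ [[[S]]]S ⇒ [[[SS]]]S ⇒ [[[(S)S]]]S ⇒ [[[(())S]]]S ⇒ [[[(())()]]]S ⇒ [[[(())()]]]()

S ⇒ SS   [S → S S]
SS ⇒ AS   [S → A]
AS ⇒ [S]S   [A → [ S ]]
[S]S ⇒ [A]S   [S → A]
[A]S ⇒ [[S]]S   [A → [ S ]]
[[S]]S ⇒ [[A]]S   [S → A]
[[A]]S ⇒ [[[S]]]S   [A → [ S ]]
[[[S]]]S ⇒ [[[SS]]]S   [S → S S]
[[[SS]]]S ⇒ [[[(S)S]]]S   [S → ( S )]
[[[(S)S]]]S ⇒ [[[(())S]]]S   [S → ( )]
[[[(())S]]]S ⇒ [[[(())()]]]S   [S → ( )]
[[[(())()]]]S ⇒ [[[(())()]]]()   [S → ( )]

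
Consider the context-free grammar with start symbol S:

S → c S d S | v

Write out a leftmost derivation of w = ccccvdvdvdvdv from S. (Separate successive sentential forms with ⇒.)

S ⇒ cSdS   [S → c S d S]
cSdS ⇒ ccSdSdS   [S → c S d S]
ccSdSdS ⇒ cccSdSdSdS   [S → c S d S]
cccSdSdSdS ⇒ ccccSdSdSdSdS   [S → c S d S]
ccccSdSdSdSdS ⇒ ccccvdSdSdSdS   [S → v]
ccccvdSdSdSdS ⇒ ccccvdvdSdSdS   [S → v]
ccccvdvdSdSdS ⇒ ccccvdvdvdSdS   [S → v]
ccccvdvdvdSdS ⇒ ccccvdvdvdvdS   [S → v]
ccccvdvdvdvdS ⇒ ccccvdvdvdvdv   [S → v]

S ⇒ cSdS ⇒ ccSdSdS ⇒ cccSdSdSdS ⇒ ccccSdSdSdSdS ⇒ ccccvdSdSdSdS ⇒ ccccvdvdSdSdS ⇒ ccccvdvdvdSdS ⇒ ccccvdvdvdvdS ⇒ ccccvdvdvdvdv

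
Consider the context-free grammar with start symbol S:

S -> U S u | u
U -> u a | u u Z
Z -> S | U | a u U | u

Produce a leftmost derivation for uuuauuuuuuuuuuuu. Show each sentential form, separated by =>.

S => USu => uuZSu => uuUSu => uuuaSu => uuuaUSuu => uuuauuZSuu => uuuauuUSuu => uuuauuuuZSuu => uuuauuuuSSuu => uuuauuuuUSuSuu => uuuauuuuuuZSuSuu => uuuauuuuuuuSuSuu => uuuauuuuuuuuuSuu => uuuauuuuuuuuuuuu

S => USu   [S -> U S u]
USu => uuZSu   [U -> u u Z]
uuZSu => uuUSu   [Z -> U]
uuUSu => uuuaSu   [U -> u a]
uuuaSu => uuuaUSuu   [S -> U S u]
uuuaUSuu => uuuauuZSuu   [U -> u u Z]
uuuauuZSuu => uuuauuUSuu   [Z -> U]
uuuauuUSuu => uuuauuuuZSuu   [U -> u u Z]
uuuauuuuZSuu => uuuauuuuSSuu   [Z -> S]
uuuauuuuSSuu => uuuauuuuUSuSuu   [S -> U S u]
uuuauuuuUSuSuu => uuuauuuuuuZSuSuu   [U -> u u Z]
uuuauuuuuuZSuSuu => uuuauuuuuuuSuSuu   [Z -> u]
uuuauuuuuuuSuSuu => uuuauuuuuuuuuSuu   [S -> u]
uuuauuuuuuuuuSuu => uuuauuuuuuuuuuuu   [S -> u]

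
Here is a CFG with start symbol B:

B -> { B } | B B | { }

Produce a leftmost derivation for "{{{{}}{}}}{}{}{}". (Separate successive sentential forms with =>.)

B => BB => BBB => BBBB => {B}BBB => {{B}}BBB => {{BB}}BBB => {{{B}B}}BBB => {{{{}}B}}BBB => {{{{}}{}}}BBB => {{{{}}{}}}{}BB => {{{{}}{}}}{}{}B => {{{{}}{}}}{}{}{}

B => BB   [B -> B B]
BB => BBB   [B -> B B]
BBB => BBBB   [B -> B B]
BBBB => {B}BBB   [B -> { B }]
{B}BBB => {{B}}BBB   [B -> { B }]
{{B}}BBB => {{BB}}BBB   [B -> B B]
{{BB}}BBB => {{{B}B}}BBB   [B -> { B }]
{{{B}B}}BBB => {{{{}}B}}BBB   [B -> { }]
{{{{}}B}}BBB => {{{{}}{}}}BBB   [B -> { }]
{{{{}}{}}}BBB => {{{{}}{}}}{}BB   [B -> { }]
{{{{}}{}}}{}BB => {{{{}}{}}}{}{}B   [B -> { }]
{{{{}}{}}}{}{}B => {{{{}}{}}}{}{}{}   [B -> { }]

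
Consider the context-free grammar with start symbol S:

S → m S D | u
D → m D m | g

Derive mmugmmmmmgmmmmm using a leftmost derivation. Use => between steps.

S => mSD => mmSDD => mmuDD => mmugD => mmugmDm => mmugmmDmm => mmugmmmDmmm => mmugmmmmDmmmm => mmugmmmmmDmmmmm => mmugmmmmmgmmmmm

S => mSD   [S → m S D]
mSD => mmSDD   [S → m S D]
mmSDD => mmuDD   [S → u]
mmuDD => mmugD   [D → g]
mmugD => mmugmDm   [D → m D m]
mmugmDm => mmugmmDmm   [D → m D m]
mmugmmDmm => mmugmmmDmmm   [D → m D m]
mmugmmmDmmm => mmugmmmmDmmmm   [D → m D m]
mmugmmmmDmmmm => mmugmmmmmDmmmmm   [D → m D m]
mmugmmmmmDmmmmm => mmugmmmmmgmmmmm   [D → g]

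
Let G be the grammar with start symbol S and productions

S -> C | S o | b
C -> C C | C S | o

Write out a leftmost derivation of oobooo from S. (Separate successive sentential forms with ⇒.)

S ⇒ C ⇒ CC ⇒ CCC ⇒ CCCC ⇒ CSCCC ⇒ CCSCCC ⇒ oCSCCC ⇒ ooSCCC ⇒ oobCCC ⇒ ooboCC ⇒ oobooC ⇒ oobooo

S ⇒ C   [S -> C]
C ⇒ CC   [C -> C C]
CC ⇒ CCC   [C -> C C]
CCC ⇒ CCCC   [C -> C C]
CCCC ⇒ CSCCC   [C -> C S]
CSCCC ⇒ CCSCCC   [C -> C C]
CCSCCC ⇒ oCSCCC   [C -> o]
oCSCCC ⇒ ooSCCC   [C -> o]
ooSCCC ⇒ oobCCC   [S -> b]
oobCCC ⇒ ooboCC   [C -> o]
ooboCC ⇒ oobooC   [C -> o]
oobooC ⇒ oobooo   [C -> o]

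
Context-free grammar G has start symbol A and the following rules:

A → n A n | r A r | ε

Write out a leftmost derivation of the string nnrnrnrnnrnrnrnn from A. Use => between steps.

A => nAn => nnAnn => nnrArnn => nnrnAnrnn => nnrnrArnrnn => nnrnrnAnrnrnn => nnrnrnrArnrnrnn => nnrnrnrnAnrnrnrnn => nnrnrnrnnrnrnrnn

A => nAn   [A → n A n]
nAn => nnAnn   [A → n A n]
nnAnn => nnrArnn   [A → r A r]
nnrArnn => nnrnAnrnn   [A → n A n]
nnrnAnrnn => nnrnrArnrnn   [A → r A r]
nnrnrArnrnn => nnrnrnAnrnrnn   [A → n A n]
nnrnrnAnrnrnn => nnrnrnrArnrnrnn   [A → r A r]
nnrnrnrArnrnrnn => nnrnrnrnAnrnrnrnn   [A → n A n]
nnrnrnrnAnrnrnrnn => nnrnrnrnnrnrnrnn   [A → ε]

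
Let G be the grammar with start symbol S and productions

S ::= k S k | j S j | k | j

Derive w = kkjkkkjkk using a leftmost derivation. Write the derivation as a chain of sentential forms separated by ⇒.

S⇒kSk⇒kkSkk⇒kkjSjkk⇒kkjkSkjkk⇒kkjkkkjkk

S ⇒ kSk   [S ::= k S k]
kSk ⇒ kkSkk   [S ::= k S k]
kkSkk ⇒ kkjSjkk   [S ::= j S j]
kkjSjkk ⇒ kkjkSkjkk   [S ::= k S k]
kkjkSkjkk ⇒ kkjkkkjkk   [S ::= k]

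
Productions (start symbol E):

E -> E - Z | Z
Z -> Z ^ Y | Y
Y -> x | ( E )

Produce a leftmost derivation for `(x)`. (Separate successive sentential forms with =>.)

E => Z   [E -> Z]
Z => Y   [Z -> Y]
Y => (E)   [Y -> ( E )]
(E) => (Z)   [E -> Z]
(Z) => (Y)   [Z -> Y]
(Y) => (x)   [Y -> x]

E => Z => Y => (E) => (Z) => (Y) => (x)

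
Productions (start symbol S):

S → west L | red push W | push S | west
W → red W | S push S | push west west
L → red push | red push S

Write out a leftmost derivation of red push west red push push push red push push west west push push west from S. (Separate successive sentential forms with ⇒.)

S ⇒ red push W ⇒ red push S push S ⇒ red push west L push S ⇒ red push west red push S push S ⇒ red push west red push push S push S ⇒ red push west red push push push S push S ⇒ red push west red push push push red push W push S ⇒ red push west red push push push red push push west west push S ⇒ red push west red push push push red push push west west push push S ⇒ red push west red push push push red push push west west push push west

S ⇒ red push W   [S → red push W]
red push W ⇒ red push S push S   [W → S push S]
red push S push S ⇒ red push west L push S   [S → west L]
red push west L push S ⇒ red push west red push S push S   [L → red push S]
red push west red push S push S ⇒ red push west red push push S push S   [S → push S]
red push west red push push S push S ⇒ red push west red push push push S push S   [S → push S]
red push west red push push push S push S ⇒ red push west red push push push red push W push S   [S → red push W]
red push west red push push push red push W push S ⇒ red push west red push push push red push push west west push S   [W → push west west]
red push west red push push push red push push west west push S ⇒ red push west red push push push red push push west west push push S   [S → push S]
red push west red push push push red push push west west push push S ⇒ red push west red push push push red push push west west push push west   [S → west]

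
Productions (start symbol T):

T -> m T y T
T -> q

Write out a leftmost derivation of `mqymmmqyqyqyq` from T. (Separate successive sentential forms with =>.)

T => mTyT => mqyT => mqymTyT => mqymmTyTyT => mqymmmTyTyTyT => mqymmmqyTyTyT => mqymmmqyqyTyT => mqymmmqyqyqyT => mqymmmqyqyqyq

T => mTyT   [T -> m T y T]
mTyT => mqyT   [T -> q]
mqyT => mqymTyT   [T -> m T y T]
mqymTyT => mqymmTyTyT   [T -> m T y T]
mqymmTyTyT => mqymmmTyTyTyT   [T -> m T y T]
mqymmmTyTyTyT => mqymmmqyTyTyT   [T -> q]
mqymmmqyTyTyT => mqymmmqyqyTyT   [T -> q]
mqymmmqyqyTyT => mqymmmqyqyqyT   [T -> q]
mqymmmqyqyqyT => mqymmmqyqyqyq   [T -> q]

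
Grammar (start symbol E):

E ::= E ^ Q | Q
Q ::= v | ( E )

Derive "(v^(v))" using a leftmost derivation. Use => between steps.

E => Q => (E) => (E^Q) => (Q^Q) => (v^Q) => (v^(E)) => (v^(Q)) => (v^(v))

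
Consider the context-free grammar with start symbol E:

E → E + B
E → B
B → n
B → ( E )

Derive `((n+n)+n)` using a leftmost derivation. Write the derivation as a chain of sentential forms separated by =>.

E=>B=>(E)=>(E+B)=>(B+B)=>((E)+B)=>((E+B)+B)=>((B+B)+B)=>((n+B)+B)=>((n+n)+B)=>((n+n)+n)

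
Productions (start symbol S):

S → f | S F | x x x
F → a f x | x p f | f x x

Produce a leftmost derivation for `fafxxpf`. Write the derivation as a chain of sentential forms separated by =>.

S => SF   [S → S F]
SF => SFF   [S → S F]
SFF => fFF   [S → f]
fFF => fafxF   [F → a f x]
fafxF => fafxxpf   [F → x p f]

S=>SF=>SFF=>fFF=>fafxF=>fafxxpf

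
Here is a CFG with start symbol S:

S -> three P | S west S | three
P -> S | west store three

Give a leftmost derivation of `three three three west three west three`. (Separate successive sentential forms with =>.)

S => three P => three S => three S west S => three S west S west S => three three P west S west S => three three S west S west S => three three three west S west S => three three three west three west S => three three three west three west three

S => three P   [S -> three P]
three P => three S   [P -> S]
three S => three S west S   [S -> S west S]
three S west S => three S west S west S   [S -> S west S]
three S west S west S => three three P west S west S   [S -> three P]
three three P west S west S => three three S west S west S   [P -> S]
three three S west S west S => three three three west S west S   [S -> three]
three three three west S west S => three three three west three west S   [S -> three]
three three three west three west S => three three three west three west three   [S -> three]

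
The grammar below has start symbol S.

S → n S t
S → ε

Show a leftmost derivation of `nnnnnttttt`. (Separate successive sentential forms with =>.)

S => nSt   [S → n S t]
nSt => nnStt   [S → n S t]
nnStt => nnnSttt   [S → n S t]
nnnSttt => nnnnStttt   [S → n S t]
nnnnStttt => nnnnnSttttt   [S → n S t]
nnnnnSttttt => nnnnnttttt   [S → ε]

S=>nSt=>nnStt=>nnnSttt=>nnnnStttt=>nnnnnSttttt=>nnnnnttttt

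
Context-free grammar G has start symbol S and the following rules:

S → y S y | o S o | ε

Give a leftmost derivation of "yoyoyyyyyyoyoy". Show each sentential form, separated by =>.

S=>ySy=>yoSoy=>yoySyoy=>yoyoSoyoy=>yoyoySyoyoy=>yoyoyySyyoyoy=>yoyoyyySyyyoyoy=>yoyoyyyyyyoyoy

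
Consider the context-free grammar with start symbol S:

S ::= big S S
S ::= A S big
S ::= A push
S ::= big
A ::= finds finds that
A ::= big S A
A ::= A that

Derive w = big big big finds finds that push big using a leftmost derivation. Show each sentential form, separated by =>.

S => big S S => big big S => big big big S S => big big big A push S => big big big finds finds that push S => big big big finds finds that push big

S => big S S   [S ::= big S S]
big S S => big big S   [S ::= big]
big big S => big big big S S   [S ::= big S S]
big big big S S => big big big A push S   [S ::= A push]
big big big A push S => big big big finds finds that push S   [A ::= finds finds that]
big big big finds finds that push S => big big big finds finds that push big   [S ::= big]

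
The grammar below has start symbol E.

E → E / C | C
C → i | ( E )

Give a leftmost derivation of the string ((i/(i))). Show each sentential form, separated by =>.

E => C => (E) => (C) => ((E)) => ((E/C)) => ((C/C)) => ((i/C)) => ((i/(E))) => ((i/(C))) => ((i/(i)))

E => C   [E → C]
C => (E)   [C → ( E )]
(E) => (C)   [E → C]
(C) => ((E))   [C → ( E )]
((E)) => ((E/C))   [E → E / C]
((E/C)) => ((C/C))   [E → C]
((C/C)) => ((i/C))   [C → i]
((i/C)) => ((i/(E)))   [C → ( E )]
((i/(E))) => ((i/(C)))   [E → C]
((i/(C))) => ((i/(i)))   [C → i]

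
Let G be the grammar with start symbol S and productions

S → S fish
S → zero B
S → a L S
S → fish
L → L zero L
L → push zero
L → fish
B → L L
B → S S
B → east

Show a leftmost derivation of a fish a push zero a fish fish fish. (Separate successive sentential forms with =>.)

S => a L S   [S → a L S]
a L S => a fish S   [L → fish]
a fish S => a fish a L S   [S → a L S]
a fish a L S => a fish a push zero S   [L → push zero]
a fish a push zero S => a fish a push zero S fish   [S → S fish]
a fish a push zero S fish => a fish a push zero a L S fish   [S → a L S]
a fish a push zero a L S fish => a fish a push zero a fish S fish   [L → fish]
a fish a push zero a fish S fish => a fish a push zero a fish fish fish   [S → fish]

S => a L S => a fish S => a fish a L S => a fish a push zero S => a fish a push zero S fish => a fish a push zero a L S fish => a fish a push zero a fish S fish => a fish a push zero a fish fish fish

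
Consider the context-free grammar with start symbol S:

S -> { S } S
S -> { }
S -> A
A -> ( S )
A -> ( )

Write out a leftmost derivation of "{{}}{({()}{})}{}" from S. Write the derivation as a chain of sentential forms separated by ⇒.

S ⇒ {S}S   [S -> { S } S]
{S}S ⇒ {{}}S   [S -> { }]
{{}}S ⇒ {{}}{S}S   [S -> { S } S]
{{}}{S}S ⇒ {{}}{A}S   [S -> A]
{{}}{A}S ⇒ {{}}{(S)}S   [A -> ( S )]
{{}}{(S)}S ⇒ {{}}{({S}S)}S   [S -> { S } S]
{{}}{({S}S)}S ⇒ {{}}{({A}S)}S   [S -> A]
{{}}{({A}S)}S ⇒ {{}}{({()}S)}S   [A -> ( )]
{{}}{({()}S)}S ⇒ {{}}{({()}{})}S   [S -> { }]
{{}}{({()}{})}S ⇒ {{}}{({()}{})}{}   [S -> { }]

S⇒{S}S⇒{{}}S⇒{{}}{S}S⇒{{}}{A}S⇒{{}}{(S)}S⇒{{}}{({S}S)}S⇒{{}}{({A}S)}S⇒{{}}{({()}S)}S⇒{{}}{({()}{})}S⇒{{}}{({()}{})}{}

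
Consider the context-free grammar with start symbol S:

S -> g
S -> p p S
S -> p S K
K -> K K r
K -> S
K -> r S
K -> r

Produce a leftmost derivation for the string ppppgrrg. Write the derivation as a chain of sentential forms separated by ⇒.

S⇒pSK⇒ppSKK⇒ppppSKK⇒ppppgKK⇒ppppgrK⇒ppppgrrS⇒ppppgrrg

S ⇒ pSK   [S -> p S K]
pSK ⇒ ppSKK   [S -> p S K]
ppSKK ⇒ ppppSKK   [S -> p p S]
ppppSKK ⇒ ppppgKK   [S -> g]
ppppgKK ⇒ ppppgrK   [K -> r]
ppppgrK ⇒ ppppgrrS   [K -> r S]
ppppgrrS ⇒ ppppgrrg   [S -> g]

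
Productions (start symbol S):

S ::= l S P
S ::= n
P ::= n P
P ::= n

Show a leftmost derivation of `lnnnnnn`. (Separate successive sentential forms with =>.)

S => lSP => lnP => lnnP => lnnnP => lnnnnP => lnnnnnP => lnnnnnn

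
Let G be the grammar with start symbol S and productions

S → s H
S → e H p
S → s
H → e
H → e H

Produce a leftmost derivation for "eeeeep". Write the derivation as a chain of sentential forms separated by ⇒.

S ⇒ eHp ⇒ eeHp ⇒ eeeHp ⇒ eeeeHp ⇒ eeeeep

S ⇒ eHp   [S → e H p]
eHp ⇒ eeHp   [H → e H]
eeHp ⇒ eeeHp   [H → e H]
eeeHp ⇒ eeeeHp   [H → e H]
eeeeHp ⇒ eeeeep   [H → e]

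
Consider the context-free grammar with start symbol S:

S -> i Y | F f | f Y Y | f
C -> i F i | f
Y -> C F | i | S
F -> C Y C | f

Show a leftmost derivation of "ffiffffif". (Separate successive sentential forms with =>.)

S => Ff => CYCf => fYCf => fSCf => ffCf => ffiFif => ffiCYCif => ffifYCif => ffifCFCif => ffiffFCif => ffifffCif => ffiffffif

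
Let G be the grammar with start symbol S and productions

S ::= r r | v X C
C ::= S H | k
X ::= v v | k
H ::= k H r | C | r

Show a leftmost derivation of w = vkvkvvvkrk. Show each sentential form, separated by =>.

S => vXC   [S ::= v X C]
vXC => vkC   [X ::= k]
vkC => vkSH   [C ::= S H]
vkSH => vkvXCH   [S ::= v X C]
vkvXCH => vkvkCH   [X ::= k]
vkvkCH => vkvkSHH   [C ::= S H]
vkvkSHH => vkvkvXCHH   [S ::= v X C]
vkvkvXCHH => vkvkvvvCHH   [X ::= v v]
vkvkvvvCHH => vkvkvvvkHH   [C ::= k]
vkvkvvvkHH => vkvkvvvkrH   [H ::= r]
vkvkvvvkrH => vkvkvvvkrC   [H ::= C]
vkvkvvvkrC => vkvkvvvkrk   [C ::= k]

S => vXC => vkC => vkSH => vkvXCH => vkvkCH => vkvkSHH => vkvkvXCHH => vkvkvvvCHH => vkvkvvvkHH => vkvkvvvkrH => vkvkvvvkrC => vkvkvvvkrk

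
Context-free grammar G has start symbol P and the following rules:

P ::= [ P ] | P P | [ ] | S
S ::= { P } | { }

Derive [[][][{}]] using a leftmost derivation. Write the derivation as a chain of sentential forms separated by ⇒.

P ⇒ [P]   [P ::= [ P ]]
[P] ⇒ [PP]   [P ::= P P]
[PP] ⇒ [[]P]   [P ::= [ ]]
[[]P] ⇒ [[]PP]   [P ::= P P]
[[]PP] ⇒ [[][]P]   [P ::= [ ]]
[[][]P] ⇒ [[][][P]]   [P ::= [ P ]]
[[][][P]] ⇒ [[][][S]]   [P ::= S]
[[][][S]] ⇒ [[][][{}]]   [S ::= { }]

P ⇒ [P] ⇒ [PP] ⇒ [[]P] ⇒ [[]PP] ⇒ [[][]P] ⇒ [[][][P]] ⇒ [[][][S]] ⇒ [[][][{}]]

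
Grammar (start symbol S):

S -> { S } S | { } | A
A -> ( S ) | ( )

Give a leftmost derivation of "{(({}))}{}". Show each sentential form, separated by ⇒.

S ⇒ {S}S   [S -> { S } S]
{S}S ⇒ {A}S   [S -> A]
{A}S ⇒ {(S)}S   [A -> ( S )]
{(S)}S ⇒ {(A)}S   [S -> A]
{(A)}S ⇒ {((S))}S   [A -> ( S )]
{((S))}S ⇒ {(({}))}S   [S -> { }]
{(({}))}S ⇒ {(({}))}{}   [S -> { }]

S⇒{S}S⇒{A}S⇒{(S)}S⇒{(A)}S⇒{((S))}S⇒{(({}))}S⇒{(({}))}{}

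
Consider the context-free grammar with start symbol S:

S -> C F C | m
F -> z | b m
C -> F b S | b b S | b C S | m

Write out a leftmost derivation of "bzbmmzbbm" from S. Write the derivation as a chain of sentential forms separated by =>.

S => CFC   [S -> C F C]
CFC => bCSFC   [C -> b C S]
bCSFC => bFbSSFC   [C -> F b S]
bFbSSFC => bzbSSFC   [F -> z]
bzbSSFC => bzbmSFC   [S -> m]
bzbmSFC => bzbmmFC   [S -> m]
bzbmmFC => bzbmmzC   [F -> z]
bzbmmzC => bzbmmzbbS   [C -> b b S]
bzbmmzbbS => bzbmmzbbm   [S -> m]

S=>CFC=>bCSFC=>bFbSSFC=>bzbSSFC=>bzbmSFC=>bzbmmFC=>bzbmmzC=>bzbmmzbbS=>bzbmmzbbm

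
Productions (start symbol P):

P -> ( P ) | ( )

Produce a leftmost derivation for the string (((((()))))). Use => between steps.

P => (P) => ((P)) => (((P))) => ((((P)))) => (((((P))))) => (((((())))))

P => (P)   [P -> ( P )]
(P) => ((P))   [P -> ( P )]
((P)) => (((P)))   [P -> ( P )]
(((P))) => ((((P))))   [P -> ( P )]
((((P)))) => (((((P)))))   [P -> ( P )]
(((((P))))) => (((((())))))   [P -> ( )]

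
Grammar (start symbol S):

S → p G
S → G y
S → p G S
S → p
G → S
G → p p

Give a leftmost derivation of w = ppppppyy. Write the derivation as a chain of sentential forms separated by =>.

S => pGS => pSS => ppGS => ppppS => ppppGy => ppppSy => ppppGyy => ppppppyy

S => pGS   [S → p G S]
pGS => pSS   [G → S]
pSS => ppGS   [S → p G]
ppGS => ppppS   [G → p p]
ppppS => ppppGy   [S → G y]
ppppGy => ppppSy   [G → S]
ppppSy => ppppGyy   [S → G y]
ppppGyy => ppppppyy   [G → p p]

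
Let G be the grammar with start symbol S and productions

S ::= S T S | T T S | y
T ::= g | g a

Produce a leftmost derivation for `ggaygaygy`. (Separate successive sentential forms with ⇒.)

S ⇒ STS   [S ::= S T S]
STS ⇒ TTSTS   [S ::= T T S]
TTSTS ⇒ gTSTS   [T ::= g]
gTSTS ⇒ ggaSTS   [T ::= g a]
ggaSTS ⇒ ggaSTSTS   [S ::= S T S]
ggaSTSTS ⇒ ggayTSTS   [S ::= y]
ggayTSTS ⇒ ggaygaSTS   [T ::= g a]
ggaygaSTS ⇒ ggaygayTS   [S ::= y]
ggaygayTS ⇒ ggaygaygS   [T ::= g]
ggaygaygS ⇒ ggaygaygy   [S ::= y]

S⇒STS⇒TTSTS⇒gTSTS⇒ggaSTS⇒ggaSTSTS⇒ggayTSTS⇒ggaygaSTS⇒ggaygayTS⇒ggaygaygS⇒ggaygaygy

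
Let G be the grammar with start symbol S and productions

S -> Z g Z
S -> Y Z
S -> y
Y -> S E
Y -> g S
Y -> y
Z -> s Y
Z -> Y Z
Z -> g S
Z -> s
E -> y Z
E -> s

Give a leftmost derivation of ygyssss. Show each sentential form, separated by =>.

S => YZ => SEZ => YZEZ => SEZEZ => YZEZEZ => yZEZEZ => ygSEZEZ => ygyEZEZ => ygysZEZ => ygyssEZ => ygysssZ => ygyssss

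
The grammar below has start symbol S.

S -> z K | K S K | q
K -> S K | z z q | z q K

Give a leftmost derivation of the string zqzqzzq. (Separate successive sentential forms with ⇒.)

S ⇒ zK   [S -> z K]
zK ⇒ zSK   [K -> S K]
zSK ⇒ zqK   [S -> q]
zqK ⇒ zqzqK   [K -> z q K]
zqzqK ⇒ zqzqzzq   [K -> z z q]

S ⇒ zK ⇒ zSK ⇒ zqK ⇒ zqzqK ⇒ zqzqzzq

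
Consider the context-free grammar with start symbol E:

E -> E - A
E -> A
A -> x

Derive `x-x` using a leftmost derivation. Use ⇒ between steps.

E ⇒ E-A ⇒ A-A ⇒ x-A ⇒ x-x

E ⇒ E-A   [E -> E - A]
E-A ⇒ A-A   [E -> A]
A-A ⇒ x-A   [A -> x]
x-A ⇒ x-x   [A -> x]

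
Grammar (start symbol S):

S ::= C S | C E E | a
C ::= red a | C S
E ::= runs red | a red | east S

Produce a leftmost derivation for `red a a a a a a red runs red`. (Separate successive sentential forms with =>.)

S => C E E => C S E E => C S S E E => C S S S E E => C S S S S E E => red a S S S S E E => red a a S S S E E => red a a a S S E E => red a a a a S E E => red a a a a a E E => red a a a a a a red E => red a a a a a a red runs red

S => C E E   [S ::= C E E]
C E E => C S E E   [C ::= C S]
C S E E => C S S E E   [C ::= C S]
C S S E E => C S S S E E   [C ::= C S]
C S S S E E => C S S S S E E   [C ::= C S]
C S S S S E E => red a S S S S E E   [C ::= red a]
red a S S S S E E => red a a S S S E E   [S ::= a]
red a a S S S E E => red a a a S S E E   [S ::= a]
red a a a S S E E => red a a a a S E E   [S ::= a]
red a a a a S E E => red a a a a a E E   [S ::= a]
red a a a a a E E => red a a a a a a red E   [E ::= a red]
red a a a a a a red E => red a a a a a a red runs red   [E ::= runs red]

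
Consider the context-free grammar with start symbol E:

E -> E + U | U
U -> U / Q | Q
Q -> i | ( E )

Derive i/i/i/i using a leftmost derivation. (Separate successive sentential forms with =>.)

E => U => U/Q => U/Q/Q => U/Q/Q/Q => Q/Q/Q/Q => i/Q/Q/Q => i/i/Q/Q => i/i/i/Q => i/i/i/i

E => U   [E -> U]
U => U/Q   [U -> U / Q]
U/Q => U/Q/Q   [U -> U / Q]
U/Q/Q => U/Q/Q/Q   [U -> U / Q]
U/Q/Q/Q => Q/Q/Q/Q   [U -> Q]
Q/Q/Q/Q => i/Q/Q/Q   [Q -> i]
i/Q/Q/Q => i/i/Q/Q   [Q -> i]
i/i/Q/Q => i/i/i/Q   [Q -> i]
i/i/i/Q => i/i/i/i   [Q -> i]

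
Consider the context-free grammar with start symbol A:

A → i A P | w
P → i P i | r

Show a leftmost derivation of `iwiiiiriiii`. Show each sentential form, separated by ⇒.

A ⇒ iAP ⇒ iwP ⇒ iwiPi ⇒ iwiiPii ⇒ iwiiiPiii ⇒ iwiiiiPiiii ⇒ iwiiiiriiii

A ⇒ iAP   [A → i A P]
iAP ⇒ iwP   [A → w]
iwP ⇒ iwiPi   [P → i P i]
iwiPi ⇒ iwiiPii   [P → i P i]
iwiiPii ⇒ iwiiiPiii   [P → i P i]
iwiiiPiii ⇒ iwiiiiPiiii   [P → i P i]
iwiiiiPiiii ⇒ iwiiiiriiii   [P → r]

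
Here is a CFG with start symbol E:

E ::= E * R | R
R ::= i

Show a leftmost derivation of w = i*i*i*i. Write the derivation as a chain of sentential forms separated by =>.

E => E*R => E*R*R => E*R*R*R => R*R*R*R => i*R*R*R => i*i*R*R => i*i*i*R => i*i*i*i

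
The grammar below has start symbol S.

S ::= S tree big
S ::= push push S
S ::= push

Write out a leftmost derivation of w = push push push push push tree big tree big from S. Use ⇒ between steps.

S ⇒ push push S ⇒ push push S tree big ⇒ push push push push S tree big ⇒ push push push push S tree big tree big ⇒ push push push push push tree big tree big

S ⇒ push push S   [S ::= push push S]
push push S ⇒ push push S tree big   [S ::= S tree big]
push push S tree big ⇒ push push push push S tree big   [S ::= push push S]
push push push push S tree big ⇒ push push push push S tree big tree big   [S ::= S tree big]
push push push push S tree big tree big ⇒ push push push push push tree big tree big   [S ::= push]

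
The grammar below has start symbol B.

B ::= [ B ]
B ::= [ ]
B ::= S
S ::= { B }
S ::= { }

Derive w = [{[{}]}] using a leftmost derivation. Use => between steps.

B => [B] => [S] => [{B}] => [{[B]}] => [{[S]}] => [{[{}]}]

B => [B]   [B ::= [ B ]]
[B] => [S]   [B ::= S]
[S] => [{B}]   [S ::= { B }]
[{B}] => [{[B]}]   [B ::= [ B ]]
[{[B]}] => [{[S]}]   [B ::= S]
[{[S]}] => [{[{}]}]   [S ::= { }]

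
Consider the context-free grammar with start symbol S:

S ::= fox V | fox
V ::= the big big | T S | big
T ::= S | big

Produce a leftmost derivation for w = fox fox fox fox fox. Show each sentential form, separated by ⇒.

S ⇒ fox V   [S ::= fox V]
fox V ⇒ fox T S   [V ::= T S]
fox T S ⇒ fox S S   [T ::= S]
fox S S ⇒ fox fox V S   [S ::= fox V]
fox fox V S ⇒ fox fox T S S   [V ::= T S]
fox fox T S S ⇒ fox fox S S S   [T ::= S]
fox fox S S S ⇒ fox fox fox S S   [S ::= fox]
fox fox fox S S ⇒ fox fox fox fox S   [S ::= fox]
fox fox fox fox S ⇒ fox fox fox fox fox   [S ::= fox]

S ⇒ fox V ⇒ fox T S ⇒ fox S S ⇒ fox fox V S ⇒ fox fox T S S ⇒ fox fox S S S ⇒ fox fox fox S S ⇒ fox fox fox fox S ⇒ fox fox fox fox fox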